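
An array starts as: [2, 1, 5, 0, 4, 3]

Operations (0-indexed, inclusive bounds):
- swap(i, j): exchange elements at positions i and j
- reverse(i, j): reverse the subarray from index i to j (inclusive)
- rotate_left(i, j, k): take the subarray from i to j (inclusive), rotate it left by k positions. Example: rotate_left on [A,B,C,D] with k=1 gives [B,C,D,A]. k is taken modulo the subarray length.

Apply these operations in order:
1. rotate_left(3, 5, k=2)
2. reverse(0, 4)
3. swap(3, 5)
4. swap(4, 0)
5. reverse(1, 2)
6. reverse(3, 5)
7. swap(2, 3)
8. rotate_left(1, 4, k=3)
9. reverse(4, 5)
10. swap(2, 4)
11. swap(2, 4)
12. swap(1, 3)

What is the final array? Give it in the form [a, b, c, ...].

After 1 (rotate_left(3, 5, k=2)): [2, 1, 5, 3, 0, 4]
After 2 (reverse(0, 4)): [0, 3, 5, 1, 2, 4]
After 3 (swap(3, 5)): [0, 3, 5, 4, 2, 1]
After 4 (swap(4, 0)): [2, 3, 5, 4, 0, 1]
After 5 (reverse(1, 2)): [2, 5, 3, 4, 0, 1]
After 6 (reverse(3, 5)): [2, 5, 3, 1, 0, 4]
After 7 (swap(2, 3)): [2, 5, 1, 3, 0, 4]
After 8 (rotate_left(1, 4, k=3)): [2, 0, 5, 1, 3, 4]
After 9 (reverse(4, 5)): [2, 0, 5, 1, 4, 3]
After 10 (swap(2, 4)): [2, 0, 4, 1, 5, 3]
After 11 (swap(2, 4)): [2, 0, 5, 1, 4, 3]
After 12 (swap(1, 3)): [2, 1, 5, 0, 4, 3]

Answer: [2, 1, 5, 0, 4, 3]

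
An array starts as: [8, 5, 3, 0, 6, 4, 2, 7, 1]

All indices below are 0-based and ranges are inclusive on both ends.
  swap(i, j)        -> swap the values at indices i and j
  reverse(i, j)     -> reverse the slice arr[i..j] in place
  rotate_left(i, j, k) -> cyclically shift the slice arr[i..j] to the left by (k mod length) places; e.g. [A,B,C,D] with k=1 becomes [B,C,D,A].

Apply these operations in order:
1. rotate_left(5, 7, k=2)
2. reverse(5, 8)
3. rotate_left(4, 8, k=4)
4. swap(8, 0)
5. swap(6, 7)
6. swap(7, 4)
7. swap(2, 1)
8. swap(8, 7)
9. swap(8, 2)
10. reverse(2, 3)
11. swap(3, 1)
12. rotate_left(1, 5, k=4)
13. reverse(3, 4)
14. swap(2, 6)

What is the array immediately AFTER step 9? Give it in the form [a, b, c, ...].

Answer: [4, 3, 7, 0, 1, 6, 2, 8, 5]

Derivation:
After 1 (rotate_left(5, 7, k=2)): [8, 5, 3, 0, 6, 7, 4, 2, 1]
After 2 (reverse(5, 8)): [8, 5, 3, 0, 6, 1, 2, 4, 7]
After 3 (rotate_left(4, 8, k=4)): [8, 5, 3, 0, 7, 6, 1, 2, 4]
After 4 (swap(8, 0)): [4, 5, 3, 0, 7, 6, 1, 2, 8]
After 5 (swap(6, 7)): [4, 5, 3, 0, 7, 6, 2, 1, 8]
After 6 (swap(7, 4)): [4, 5, 3, 0, 1, 6, 2, 7, 8]
After 7 (swap(2, 1)): [4, 3, 5, 0, 1, 6, 2, 7, 8]
After 8 (swap(8, 7)): [4, 3, 5, 0, 1, 6, 2, 8, 7]
After 9 (swap(8, 2)): [4, 3, 7, 0, 1, 6, 2, 8, 5]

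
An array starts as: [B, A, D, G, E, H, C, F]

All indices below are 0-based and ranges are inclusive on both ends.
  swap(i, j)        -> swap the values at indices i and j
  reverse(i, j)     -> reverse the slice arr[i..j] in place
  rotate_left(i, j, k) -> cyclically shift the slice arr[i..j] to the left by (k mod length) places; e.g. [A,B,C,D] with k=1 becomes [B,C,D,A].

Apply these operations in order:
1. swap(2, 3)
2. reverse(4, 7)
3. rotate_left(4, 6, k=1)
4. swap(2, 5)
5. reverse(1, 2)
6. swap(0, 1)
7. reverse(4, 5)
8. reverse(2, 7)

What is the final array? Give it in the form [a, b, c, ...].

Answer: [H, B, E, F, C, G, D, A]

Derivation:
After 1 (swap(2, 3)): [B, A, G, D, E, H, C, F]
After 2 (reverse(4, 7)): [B, A, G, D, F, C, H, E]
After 3 (rotate_left(4, 6, k=1)): [B, A, G, D, C, H, F, E]
After 4 (swap(2, 5)): [B, A, H, D, C, G, F, E]
After 5 (reverse(1, 2)): [B, H, A, D, C, G, F, E]
After 6 (swap(0, 1)): [H, B, A, D, C, G, F, E]
After 7 (reverse(4, 5)): [H, B, A, D, G, C, F, E]
After 8 (reverse(2, 7)): [H, B, E, F, C, G, D, A]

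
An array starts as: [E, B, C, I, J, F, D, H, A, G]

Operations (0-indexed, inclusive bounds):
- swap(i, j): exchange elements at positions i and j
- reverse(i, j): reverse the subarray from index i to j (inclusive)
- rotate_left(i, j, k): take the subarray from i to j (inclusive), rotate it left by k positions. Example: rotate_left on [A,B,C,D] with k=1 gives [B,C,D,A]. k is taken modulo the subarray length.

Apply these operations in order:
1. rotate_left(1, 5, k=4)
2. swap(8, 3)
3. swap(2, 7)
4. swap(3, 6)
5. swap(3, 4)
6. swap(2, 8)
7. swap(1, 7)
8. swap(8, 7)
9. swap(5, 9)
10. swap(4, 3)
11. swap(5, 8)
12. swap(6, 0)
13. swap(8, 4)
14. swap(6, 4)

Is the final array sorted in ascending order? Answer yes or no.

After 1 (rotate_left(1, 5, k=4)): [E, F, B, C, I, J, D, H, A, G]
After 2 (swap(8, 3)): [E, F, B, A, I, J, D, H, C, G]
After 3 (swap(2, 7)): [E, F, H, A, I, J, D, B, C, G]
After 4 (swap(3, 6)): [E, F, H, D, I, J, A, B, C, G]
After 5 (swap(3, 4)): [E, F, H, I, D, J, A, B, C, G]
After 6 (swap(2, 8)): [E, F, C, I, D, J, A, B, H, G]
After 7 (swap(1, 7)): [E, B, C, I, D, J, A, F, H, G]
After 8 (swap(8, 7)): [E, B, C, I, D, J, A, H, F, G]
After 9 (swap(5, 9)): [E, B, C, I, D, G, A, H, F, J]
After 10 (swap(4, 3)): [E, B, C, D, I, G, A, H, F, J]
After 11 (swap(5, 8)): [E, B, C, D, I, F, A, H, G, J]
After 12 (swap(6, 0)): [A, B, C, D, I, F, E, H, G, J]
After 13 (swap(8, 4)): [A, B, C, D, G, F, E, H, I, J]
After 14 (swap(6, 4)): [A, B, C, D, E, F, G, H, I, J]

Answer: yes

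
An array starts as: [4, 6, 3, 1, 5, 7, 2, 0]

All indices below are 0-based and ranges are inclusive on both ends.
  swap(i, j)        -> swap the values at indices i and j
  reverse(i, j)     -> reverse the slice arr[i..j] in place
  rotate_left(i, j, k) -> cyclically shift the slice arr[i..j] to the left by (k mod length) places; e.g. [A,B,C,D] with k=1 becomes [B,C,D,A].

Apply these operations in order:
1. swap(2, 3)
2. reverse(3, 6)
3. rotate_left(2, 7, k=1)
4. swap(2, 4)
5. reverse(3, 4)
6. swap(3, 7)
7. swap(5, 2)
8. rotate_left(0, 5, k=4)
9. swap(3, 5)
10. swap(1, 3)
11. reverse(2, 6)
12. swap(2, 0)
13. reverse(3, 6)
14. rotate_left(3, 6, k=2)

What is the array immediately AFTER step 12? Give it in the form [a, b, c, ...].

After 1 (swap(2, 3)): [4, 6, 1, 3, 5, 7, 2, 0]
After 2 (reverse(3, 6)): [4, 6, 1, 2, 7, 5, 3, 0]
After 3 (rotate_left(2, 7, k=1)): [4, 6, 2, 7, 5, 3, 0, 1]
After 4 (swap(2, 4)): [4, 6, 5, 7, 2, 3, 0, 1]
After 5 (reverse(3, 4)): [4, 6, 5, 2, 7, 3, 0, 1]
After 6 (swap(3, 7)): [4, 6, 5, 1, 7, 3, 0, 2]
After 7 (swap(5, 2)): [4, 6, 3, 1, 7, 5, 0, 2]
After 8 (rotate_left(0, 5, k=4)): [7, 5, 4, 6, 3, 1, 0, 2]
After 9 (swap(3, 5)): [7, 5, 4, 1, 3, 6, 0, 2]
After 10 (swap(1, 3)): [7, 1, 4, 5, 3, 6, 0, 2]
After 11 (reverse(2, 6)): [7, 1, 0, 6, 3, 5, 4, 2]
After 12 (swap(2, 0)): [0, 1, 7, 6, 3, 5, 4, 2]

Answer: [0, 1, 7, 6, 3, 5, 4, 2]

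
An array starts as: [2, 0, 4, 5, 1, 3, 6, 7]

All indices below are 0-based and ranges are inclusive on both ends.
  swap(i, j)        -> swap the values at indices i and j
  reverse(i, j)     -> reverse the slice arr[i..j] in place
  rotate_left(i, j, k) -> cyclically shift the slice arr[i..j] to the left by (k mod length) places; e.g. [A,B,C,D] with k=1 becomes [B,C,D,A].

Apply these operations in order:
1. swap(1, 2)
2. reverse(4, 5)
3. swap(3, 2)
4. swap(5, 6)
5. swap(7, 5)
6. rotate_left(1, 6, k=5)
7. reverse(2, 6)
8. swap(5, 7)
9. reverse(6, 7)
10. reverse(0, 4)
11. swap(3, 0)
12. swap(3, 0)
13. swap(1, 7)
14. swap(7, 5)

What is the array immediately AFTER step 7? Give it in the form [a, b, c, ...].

After 1 (swap(1, 2)): [2, 4, 0, 5, 1, 3, 6, 7]
After 2 (reverse(4, 5)): [2, 4, 0, 5, 3, 1, 6, 7]
After 3 (swap(3, 2)): [2, 4, 5, 0, 3, 1, 6, 7]
After 4 (swap(5, 6)): [2, 4, 5, 0, 3, 6, 1, 7]
After 5 (swap(7, 5)): [2, 4, 5, 0, 3, 7, 1, 6]
After 6 (rotate_left(1, 6, k=5)): [2, 1, 4, 5, 0, 3, 7, 6]
After 7 (reverse(2, 6)): [2, 1, 7, 3, 0, 5, 4, 6]

Answer: [2, 1, 7, 3, 0, 5, 4, 6]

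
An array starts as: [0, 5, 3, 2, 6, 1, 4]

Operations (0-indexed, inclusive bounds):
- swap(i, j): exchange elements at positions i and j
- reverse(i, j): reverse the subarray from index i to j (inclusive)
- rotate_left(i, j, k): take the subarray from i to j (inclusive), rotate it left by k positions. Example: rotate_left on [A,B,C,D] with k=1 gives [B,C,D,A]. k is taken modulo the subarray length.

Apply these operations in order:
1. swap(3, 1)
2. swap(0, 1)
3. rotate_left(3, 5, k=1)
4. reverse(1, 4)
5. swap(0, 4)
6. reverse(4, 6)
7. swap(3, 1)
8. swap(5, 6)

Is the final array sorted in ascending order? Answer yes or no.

Answer: no

Derivation:
After 1 (swap(3, 1)): [0, 2, 3, 5, 6, 1, 4]
After 2 (swap(0, 1)): [2, 0, 3, 5, 6, 1, 4]
After 3 (rotate_left(3, 5, k=1)): [2, 0, 3, 6, 1, 5, 4]
After 4 (reverse(1, 4)): [2, 1, 6, 3, 0, 5, 4]
After 5 (swap(0, 4)): [0, 1, 6, 3, 2, 5, 4]
After 6 (reverse(4, 6)): [0, 1, 6, 3, 4, 5, 2]
After 7 (swap(3, 1)): [0, 3, 6, 1, 4, 5, 2]
After 8 (swap(5, 6)): [0, 3, 6, 1, 4, 2, 5]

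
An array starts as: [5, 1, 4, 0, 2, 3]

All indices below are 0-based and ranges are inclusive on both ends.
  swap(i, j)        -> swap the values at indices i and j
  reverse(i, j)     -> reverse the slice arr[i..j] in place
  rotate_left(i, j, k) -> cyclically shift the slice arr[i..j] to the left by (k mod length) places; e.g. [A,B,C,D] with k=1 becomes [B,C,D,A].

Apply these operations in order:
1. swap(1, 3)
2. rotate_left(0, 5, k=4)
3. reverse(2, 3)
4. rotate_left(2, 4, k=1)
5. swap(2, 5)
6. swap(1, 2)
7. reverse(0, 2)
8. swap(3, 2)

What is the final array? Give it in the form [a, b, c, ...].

After 1 (swap(1, 3)): [5, 0, 4, 1, 2, 3]
After 2 (rotate_left(0, 5, k=4)): [2, 3, 5, 0, 4, 1]
After 3 (reverse(2, 3)): [2, 3, 0, 5, 4, 1]
After 4 (rotate_left(2, 4, k=1)): [2, 3, 5, 4, 0, 1]
After 5 (swap(2, 5)): [2, 3, 1, 4, 0, 5]
After 6 (swap(1, 2)): [2, 1, 3, 4, 0, 5]
After 7 (reverse(0, 2)): [3, 1, 2, 4, 0, 5]
After 8 (swap(3, 2)): [3, 1, 4, 2, 0, 5]

Answer: [3, 1, 4, 2, 0, 5]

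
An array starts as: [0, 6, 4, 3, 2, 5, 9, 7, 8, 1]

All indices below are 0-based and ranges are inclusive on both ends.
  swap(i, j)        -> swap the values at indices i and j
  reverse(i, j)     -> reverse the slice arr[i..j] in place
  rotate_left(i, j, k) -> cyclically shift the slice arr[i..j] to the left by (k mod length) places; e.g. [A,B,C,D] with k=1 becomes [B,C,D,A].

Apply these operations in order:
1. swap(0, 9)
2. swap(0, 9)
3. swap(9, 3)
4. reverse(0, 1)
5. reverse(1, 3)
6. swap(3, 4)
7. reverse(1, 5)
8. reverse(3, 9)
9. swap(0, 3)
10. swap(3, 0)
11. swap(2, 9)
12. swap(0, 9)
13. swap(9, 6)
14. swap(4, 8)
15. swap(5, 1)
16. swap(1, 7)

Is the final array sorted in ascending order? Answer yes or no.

After 1 (swap(0, 9)): [1, 6, 4, 3, 2, 5, 9, 7, 8, 0]
After 2 (swap(0, 9)): [0, 6, 4, 3, 2, 5, 9, 7, 8, 1]
After 3 (swap(9, 3)): [0, 6, 4, 1, 2, 5, 9, 7, 8, 3]
After 4 (reverse(0, 1)): [6, 0, 4, 1, 2, 5, 9, 7, 8, 3]
After 5 (reverse(1, 3)): [6, 1, 4, 0, 2, 5, 9, 7, 8, 3]
After 6 (swap(3, 4)): [6, 1, 4, 2, 0, 5, 9, 7, 8, 3]
After 7 (reverse(1, 5)): [6, 5, 0, 2, 4, 1, 9, 7, 8, 3]
After 8 (reverse(3, 9)): [6, 5, 0, 3, 8, 7, 9, 1, 4, 2]
After 9 (swap(0, 3)): [3, 5, 0, 6, 8, 7, 9, 1, 4, 2]
After 10 (swap(3, 0)): [6, 5, 0, 3, 8, 7, 9, 1, 4, 2]
After 11 (swap(2, 9)): [6, 5, 2, 3, 8, 7, 9, 1, 4, 0]
After 12 (swap(0, 9)): [0, 5, 2, 3, 8, 7, 9, 1, 4, 6]
After 13 (swap(9, 6)): [0, 5, 2, 3, 8, 7, 6, 1, 4, 9]
After 14 (swap(4, 8)): [0, 5, 2, 3, 4, 7, 6, 1, 8, 9]
After 15 (swap(5, 1)): [0, 7, 2, 3, 4, 5, 6, 1, 8, 9]
After 16 (swap(1, 7)): [0, 1, 2, 3, 4, 5, 6, 7, 8, 9]

Answer: yes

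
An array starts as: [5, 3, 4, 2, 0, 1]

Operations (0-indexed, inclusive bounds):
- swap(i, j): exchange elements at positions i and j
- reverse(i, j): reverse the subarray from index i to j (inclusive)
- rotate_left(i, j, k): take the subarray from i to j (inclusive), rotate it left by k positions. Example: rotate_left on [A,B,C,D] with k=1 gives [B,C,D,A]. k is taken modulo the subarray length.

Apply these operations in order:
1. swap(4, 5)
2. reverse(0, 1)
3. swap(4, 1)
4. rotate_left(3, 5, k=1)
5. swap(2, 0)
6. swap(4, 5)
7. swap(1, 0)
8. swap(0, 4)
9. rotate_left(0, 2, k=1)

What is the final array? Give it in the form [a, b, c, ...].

After 1 (swap(4, 5)): [5, 3, 4, 2, 1, 0]
After 2 (reverse(0, 1)): [3, 5, 4, 2, 1, 0]
After 3 (swap(4, 1)): [3, 1, 4, 2, 5, 0]
After 4 (rotate_left(3, 5, k=1)): [3, 1, 4, 5, 0, 2]
After 5 (swap(2, 0)): [4, 1, 3, 5, 0, 2]
After 6 (swap(4, 5)): [4, 1, 3, 5, 2, 0]
After 7 (swap(1, 0)): [1, 4, 3, 5, 2, 0]
After 8 (swap(0, 4)): [2, 4, 3, 5, 1, 0]
After 9 (rotate_left(0, 2, k=1)): [4, 3, 2, 5, 1, 0]

Answer: [4, 3, 2, 5, 1, 0]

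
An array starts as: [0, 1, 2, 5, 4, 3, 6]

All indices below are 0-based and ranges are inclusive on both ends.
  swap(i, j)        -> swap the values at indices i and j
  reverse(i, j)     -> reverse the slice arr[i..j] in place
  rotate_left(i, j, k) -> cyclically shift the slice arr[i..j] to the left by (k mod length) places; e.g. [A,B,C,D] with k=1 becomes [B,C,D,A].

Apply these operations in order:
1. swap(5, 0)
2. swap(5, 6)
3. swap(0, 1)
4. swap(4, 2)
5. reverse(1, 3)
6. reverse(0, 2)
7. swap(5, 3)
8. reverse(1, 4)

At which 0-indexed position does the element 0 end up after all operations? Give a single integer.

After 1 (swap(5, 0)): [3, 1, 2, 5, 4, 0, 6]
After 2 (swap(5, 6)): [3, 1, 2, 5, 4, 6, 0]
After 3 (swap(0, 1)): [1, 3, 2, 5, 4, 6, 0]
After 4 (swap(4, 2)): [1, 3, 4, 5, 2, 6, 0]
After 5 (reverse(1, 3)): [1, 5, 4, 3, 2, 6, 0]
After 6 (reverse(0, 2)): [4, 5, 1, 3, 2, 6, 0]
After 7 (swap(5, 3)): [4, 5, 1, 6, 2, 3, 0]
After 8 (reverse(1, 4)): [4, 2, 6, 1, 5, 3, 0]

Answer: 6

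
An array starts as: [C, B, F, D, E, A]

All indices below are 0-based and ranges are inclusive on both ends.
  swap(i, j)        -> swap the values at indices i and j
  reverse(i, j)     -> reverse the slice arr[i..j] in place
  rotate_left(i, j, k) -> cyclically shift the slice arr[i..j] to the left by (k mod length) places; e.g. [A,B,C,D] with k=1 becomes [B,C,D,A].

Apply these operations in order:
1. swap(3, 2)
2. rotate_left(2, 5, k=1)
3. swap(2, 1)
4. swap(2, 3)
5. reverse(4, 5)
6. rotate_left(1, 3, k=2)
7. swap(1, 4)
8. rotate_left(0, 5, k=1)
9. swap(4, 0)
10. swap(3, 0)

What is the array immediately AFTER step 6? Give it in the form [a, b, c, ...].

After 1 (swap(3, 2)): [C, B, D, F, E, A]
After 2 (rotate_left(2, 5, k=1)): [C, B, F, E, A, D]
After 3 (swap(2, 1)): [C, F, B, E, A, D]
After 4 (swap(2, 3)): [C, F, E, B, A, D]
After 5 (reverse(4, 5)): [C, F, E, B, D, A]
After 6 (rotate_left(1, 3, k=2)): [C, B, F, E, D, A]

Answer: [C, B, F, E, D, A]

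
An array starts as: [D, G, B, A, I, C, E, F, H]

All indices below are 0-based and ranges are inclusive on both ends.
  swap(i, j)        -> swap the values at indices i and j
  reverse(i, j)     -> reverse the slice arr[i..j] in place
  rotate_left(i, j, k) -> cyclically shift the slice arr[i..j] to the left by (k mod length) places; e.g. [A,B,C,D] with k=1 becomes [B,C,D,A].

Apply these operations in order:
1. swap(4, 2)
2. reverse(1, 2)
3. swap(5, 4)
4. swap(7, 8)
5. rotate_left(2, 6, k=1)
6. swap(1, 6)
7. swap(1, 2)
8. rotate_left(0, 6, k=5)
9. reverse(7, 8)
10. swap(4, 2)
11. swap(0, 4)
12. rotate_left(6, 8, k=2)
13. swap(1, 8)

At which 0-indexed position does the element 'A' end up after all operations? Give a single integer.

Answer: 3

Derivation:
After 1 (swap(4, 2)): [D, G, I, A, B, C, E, F, H]
After 2 (reverse(1, 2)): [D, I, G, A, B, C, E, F, H]
After 3 (swap(5, 4)): [D, I, G, A, C, B, E, F, H]
After 4 (swap(7, 8)): [D, I, G, A, C, B, E, H, F]
After 5 (rotate_left(2, 6, k=1)): [D, I, A, C, B, E, G, H, F]
After 6 (swap(1, 6)): [D, G, A, C, B, E, I, H, F]
After 7 (swap(1, 2)): [D, A, G, C, B, E, I, H, F]
After 8 (rotate_left(0, 6, k=5)): [E, I, D, A, G, C, B, H, F]
After 9 (reverse(7, 8)): [E, I, D, A, G, C, B, F, H]
After 10 (swap(4, 2)): [E, I, G, A, D, C, B, F, H]
After 11 (swap(0, 4)): [D, I, G, A, E, C, B, F, H]
After 12 (rotate_left(6, 8, k=2)): [D, I, G, A, E, C, H, B, F]
After 13 (swap(1, 8)): [D, F, G, A, E, C, H, B, I]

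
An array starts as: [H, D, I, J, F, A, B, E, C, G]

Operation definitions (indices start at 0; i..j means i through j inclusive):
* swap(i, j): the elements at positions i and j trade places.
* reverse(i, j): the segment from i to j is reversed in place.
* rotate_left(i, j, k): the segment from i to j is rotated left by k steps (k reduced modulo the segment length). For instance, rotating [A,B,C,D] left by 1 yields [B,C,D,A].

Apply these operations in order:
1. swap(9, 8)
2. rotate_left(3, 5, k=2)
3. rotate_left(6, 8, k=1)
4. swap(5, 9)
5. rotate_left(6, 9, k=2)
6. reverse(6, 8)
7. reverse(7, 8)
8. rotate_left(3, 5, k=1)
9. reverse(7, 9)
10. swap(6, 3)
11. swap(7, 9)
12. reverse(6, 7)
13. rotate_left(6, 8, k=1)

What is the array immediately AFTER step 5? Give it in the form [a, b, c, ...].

After 1 (swap(9, 8)): [H, D, I, J, F, A, B, E, G, C]
After 2 (rotate_left(3, 5, k=2)): [H, D, I, A, J, F, B, E, G, C]
After 3 (rotate_left(6, 8, k=1)): [H, D, I, A, J, F, E, G, B, C]
After 4 (swap(5, 9)): [H, D, I, A, J, C, E, G, B, F]
After 5 (rotate_left(6, 9, k=2)): [H, D, I, A, J, C, B, F, E, G]

Answer: [H, D, I, A, J, C, B, F, E, G]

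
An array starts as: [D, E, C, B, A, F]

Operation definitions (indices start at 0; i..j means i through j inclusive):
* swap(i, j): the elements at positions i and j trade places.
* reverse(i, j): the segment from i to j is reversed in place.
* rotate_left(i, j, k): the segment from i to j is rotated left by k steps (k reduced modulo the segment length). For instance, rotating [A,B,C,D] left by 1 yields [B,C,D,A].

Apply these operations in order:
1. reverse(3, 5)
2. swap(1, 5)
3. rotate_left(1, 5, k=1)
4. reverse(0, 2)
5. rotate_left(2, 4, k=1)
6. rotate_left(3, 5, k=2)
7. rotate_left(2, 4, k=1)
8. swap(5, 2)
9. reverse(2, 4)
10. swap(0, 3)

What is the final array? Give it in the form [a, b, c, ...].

After 1 (reverse(3, 5)): [D, E, C, F, A, B]
After 2 (swap(1, 5)): [D, B, C, F, A, E]
After 3 (rotate_left(1, 5, k=1)): [D, C, F, A, E, B]
After 4 (reverse(0, 2)): [F, C, D, A, E, B]
After 5 (rotate_left(2, 4, k=1)): [F, C, A, E, D, B]
After 6 (rotate_left(3, 5, k=2)): [F, C, A, B, E, D]
After 7 (rotate_left(2, 4, k=1)): [F, C, B, E, A, D]
After 8 (swap(5, 2)): [F, C, D, E, A, B]
After 9 (reverse(2, 4)): [F, C, A, E, D, B]
After 10 (swap(0, 3)): [E, C, A, F, D, B]

Answer: [E, C, A, F, D, B]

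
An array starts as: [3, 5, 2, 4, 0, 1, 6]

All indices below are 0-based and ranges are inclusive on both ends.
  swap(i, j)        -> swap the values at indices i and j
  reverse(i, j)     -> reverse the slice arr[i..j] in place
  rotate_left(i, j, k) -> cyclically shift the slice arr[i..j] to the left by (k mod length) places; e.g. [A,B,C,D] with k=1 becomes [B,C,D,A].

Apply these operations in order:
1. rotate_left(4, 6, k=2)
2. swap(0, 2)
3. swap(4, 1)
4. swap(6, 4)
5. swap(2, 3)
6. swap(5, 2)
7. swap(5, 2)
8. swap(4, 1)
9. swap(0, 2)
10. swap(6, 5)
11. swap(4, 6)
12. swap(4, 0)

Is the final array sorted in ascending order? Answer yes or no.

After 1 (rotate_left(4, 6, k=2)): [3, 5, 2, 4, 6, 0, 1]
After 2 (swap(0, 2)): [2, 5, 3, 4, 6, 0, 1]
After 3 (swap(4, 1)): [2, 6, 3, 4, 5, 0, 1]
After 4 (swap(6, 4)): [2, 6, 3, 4, 1, 0, 5]
After 5 (swap(2, 3)): [2, 6, 4, 3, 1, 0, 5]
After 6 (swap(5, 2)): [2, 6, 0, 3, 1, 4, 5]
After 7 (swap(5, 2)): [2, 6, 4, 3, 1, 0, 5]
After 8 (swap(4, 1)): [2, 1, 4, 3, 6, 0, 5]
After 9 (swap(0, 2)): [4, 1, 2, 3, 6, 0, 5]
After 10 (swap(6, 5)): [4, 1, 2, 3, 6, 5, 0]
After 11 (swap(4, 6)): [4, 1, 2, 3, 0, 5, 6]
After 12 (swap(4, 0)): [0, 1, 2, 3, 4, 5, 6]

Answer: yes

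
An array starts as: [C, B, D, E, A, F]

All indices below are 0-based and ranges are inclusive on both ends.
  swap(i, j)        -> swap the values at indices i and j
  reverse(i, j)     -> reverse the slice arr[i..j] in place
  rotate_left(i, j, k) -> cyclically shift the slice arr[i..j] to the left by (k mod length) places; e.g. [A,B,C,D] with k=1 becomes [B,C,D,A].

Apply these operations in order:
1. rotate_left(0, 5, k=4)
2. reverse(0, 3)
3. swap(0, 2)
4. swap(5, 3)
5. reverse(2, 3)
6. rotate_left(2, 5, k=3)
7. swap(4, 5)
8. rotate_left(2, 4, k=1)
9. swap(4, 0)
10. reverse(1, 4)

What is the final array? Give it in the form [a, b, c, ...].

Answer: [A, F, D, E, C, B]

Derivation:
After 1 (rotate_left(0, 5, k=4)): [A, F, C, B, D, E]
After 2 (reverse(0, 3)): [B, C, F, A, D, E]
After 3 (swap(0, 2)): [F, C, B, A, D, E]
After 4 (swap(5, 3)): [F, C, B, E, D, A]
After 5 (reverse(2, 3)): [F, C, E, B, D, A]
After 6 (rotate_left(2, 5, k=3)): [F, C, A, E, B, D]
After 7 (swap(4, 5)): [F, C, A, E, D, B]
After 8 (rotate_left(2, 4, k=1)): [F, C, E, D, A, B]
After 9 (swap(4, 0)): [A, C, E, D, F, B]
After 10 (reverse(1, 4)): [A, F, D, E, C, B]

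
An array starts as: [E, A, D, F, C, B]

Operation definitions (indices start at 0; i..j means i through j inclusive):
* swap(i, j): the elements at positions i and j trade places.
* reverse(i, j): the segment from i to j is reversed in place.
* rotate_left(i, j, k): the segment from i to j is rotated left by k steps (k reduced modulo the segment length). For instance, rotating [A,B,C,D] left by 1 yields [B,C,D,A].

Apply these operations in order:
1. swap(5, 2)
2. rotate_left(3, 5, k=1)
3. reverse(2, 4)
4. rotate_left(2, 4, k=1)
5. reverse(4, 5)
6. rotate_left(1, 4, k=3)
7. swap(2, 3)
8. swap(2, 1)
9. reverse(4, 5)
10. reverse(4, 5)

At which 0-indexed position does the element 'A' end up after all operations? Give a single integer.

Answer: 3

Derivation:
After 1 (swap(5, 2)): [E, A, B, F, C, D]
After 2 (rotate_left(3, 5, k=1)): [E, A, B, C, D, F]
After 3 (reverse(2, 4)): [E, A, D, C, B, F]
After 4 (rotate_left(2, 4, k=1)): [E, A, C, B, D, F]
After 5 (reverse(4, 5)): [E, A, C, B, F, D]
After 6 (rotate_left(1, 4, k=3)): [E, F, A, C, B, D]
After 7 (swap(2, 3)): [E, F, C, A, B, D]
After 8 (swap(2, 1)): [E, C, F, A, B, D]
After 9 (reverse(4, 5)): [E, C, F, A, D, B]
After 10 (reverse(4, 5)): [E, C, F, A, B, D]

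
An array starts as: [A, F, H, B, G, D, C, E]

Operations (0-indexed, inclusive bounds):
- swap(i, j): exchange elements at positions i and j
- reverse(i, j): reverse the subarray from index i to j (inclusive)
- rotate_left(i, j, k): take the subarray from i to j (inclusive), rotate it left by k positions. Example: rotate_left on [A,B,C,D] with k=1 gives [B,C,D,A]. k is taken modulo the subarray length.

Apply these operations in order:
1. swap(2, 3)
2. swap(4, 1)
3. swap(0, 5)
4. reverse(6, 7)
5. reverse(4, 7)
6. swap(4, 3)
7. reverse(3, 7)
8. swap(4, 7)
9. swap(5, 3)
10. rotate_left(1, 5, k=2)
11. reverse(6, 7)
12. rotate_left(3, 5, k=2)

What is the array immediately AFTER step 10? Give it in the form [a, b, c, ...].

Answer: [D, E, C, F, G, B, H, A]

Derivation:
After 1 (swap(2, 3)): [A, F, B, H, G, D, C, E]
After 2 (swap(4, 1)): [A, G, B, H, F, D, C, E]
After 3 (swap(0, 5)): [D, G, B, H, F, A, C, E]
After 4 (reverse(6, 7)): [D, G, B, H, F, A, E, C]
After 5 (reverse(4, 7)): [D, G, B, H, C, E, A, F]
After 6 (swap(4, 3)): [D, G, B, C, H, E, A, F]
After 7 (reverse(3, 7)): [D, G, B, F, A, E, H, C]
After 8 (swap(4, 7)): [D, G, B, F, C, E, H, A]
After 9 (swap(5, 3)): [D, G, B, E, C, F, H, A]
After 10 (rotate_left(1, 5, k=2)): [D, E, C, F, G, B, H, A]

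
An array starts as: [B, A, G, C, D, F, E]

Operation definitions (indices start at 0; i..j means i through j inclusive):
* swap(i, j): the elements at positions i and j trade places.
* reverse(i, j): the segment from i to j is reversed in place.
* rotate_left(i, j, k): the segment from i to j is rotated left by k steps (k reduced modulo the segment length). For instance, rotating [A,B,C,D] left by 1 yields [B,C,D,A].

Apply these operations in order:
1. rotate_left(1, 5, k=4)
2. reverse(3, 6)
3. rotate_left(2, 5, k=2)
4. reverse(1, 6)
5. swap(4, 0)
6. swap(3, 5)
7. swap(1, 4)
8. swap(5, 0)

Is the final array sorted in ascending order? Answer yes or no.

Answer: no

Derivation:
After 1 (rotate_left(1, 5, k=4)): [B, F, A, G, C, D, E]
After 2 (reverse(3, 6)): [B, F, A, E, D, C, G]
After 3 (rotate_left(2, 5, k=2)): [B, F, D, C, A, E, G]
After 4 (reverse(1, 6)): [B, G, E, A, C, D, F]
After 5 (swap(4, 0)): [C, G, E, A, B, D, F]
After 6 (swap(3, 5)): [C, G, E, D, B, A, F]
After 7 (swap(1, 4)): [C, B, E, D, G, A, F]
After 8 (swap(5, 0)): [A, B, E, D, G, C, F]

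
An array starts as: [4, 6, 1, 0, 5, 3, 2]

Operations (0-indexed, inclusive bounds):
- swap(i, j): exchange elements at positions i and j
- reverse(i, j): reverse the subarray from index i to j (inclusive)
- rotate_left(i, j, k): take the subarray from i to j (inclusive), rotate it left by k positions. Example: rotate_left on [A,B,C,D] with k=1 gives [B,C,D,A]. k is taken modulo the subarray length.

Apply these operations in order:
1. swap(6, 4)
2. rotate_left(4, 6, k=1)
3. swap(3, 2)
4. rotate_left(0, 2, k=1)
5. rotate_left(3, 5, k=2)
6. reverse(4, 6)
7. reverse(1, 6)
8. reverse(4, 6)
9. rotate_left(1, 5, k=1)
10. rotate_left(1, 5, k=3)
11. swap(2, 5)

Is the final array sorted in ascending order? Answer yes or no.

Answer: no

Derivation:
After 1 (swap(6, 4)): [4, 6, 1, 0, 2, 3, 5]
After 2 (rotate_left(4, 6, k=1)): [4, 6, 1, 0, 3, 5, 2]
After 3 (swap(3, 2)): [4, 6, 0, 1, 3, 5, 2]
After 4 (rotate_left(0, 2, k=1)): [6, 0, 4, 1, 3, 5, 2]
After 5 (rotate_left(3, 5, k=2)): [6, 0, 4, 5, 1, 3, 2]
After 6 (reverse(4, 6)): [6, 0, 4, 5, 2, 3, 1]
After 7 (reverse(1, 6)): [6, 1, 3, 2, 5, 4, 0]
After 8 (reverse(4, 6)): [6, 1, 3, 2, 0, 4, 5]
After 9 (rotate_left(1, 5, k=1)): [6, 3, 2, 0, 4, 1, 5]
After 10 (rotate_left(1, 5, k=3)): [6, 4, 1, 3, 2, 0, 5]
After 11 (swap(2, 5)): [6, 4, 0, 3, 2, 1, 5]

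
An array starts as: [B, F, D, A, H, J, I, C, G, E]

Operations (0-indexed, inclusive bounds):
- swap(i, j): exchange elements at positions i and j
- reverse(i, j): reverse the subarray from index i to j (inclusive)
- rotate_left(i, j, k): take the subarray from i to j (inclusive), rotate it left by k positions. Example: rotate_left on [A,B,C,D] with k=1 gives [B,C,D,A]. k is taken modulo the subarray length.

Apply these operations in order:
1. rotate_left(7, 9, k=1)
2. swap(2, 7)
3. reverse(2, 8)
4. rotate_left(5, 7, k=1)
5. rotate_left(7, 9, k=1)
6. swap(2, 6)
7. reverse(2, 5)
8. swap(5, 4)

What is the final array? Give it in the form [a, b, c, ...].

Answer: [B, F, H, I, A, D, E, G, C, J]

Derivation:
After 1 (rotate_left(7, 9, k=1)): [B, F, D, A, H, J, I, G, E, C]
After 2 (swap(2, 7)): [B, F, G, A, H, J, I, D, E, C]
After 3 (reverse(2, 8)): [B, F, E, D, I, J, H, A, G, C]
After 4 (rotate_left(5, 7, k=1)): [B, F, E, D, I, H, A, J, G, C]
After 5 (rotate_left(7, 9, k=1)): [B, F, E, D, I, H, A, G, C, J]
After 6 (swap(2, 6)): [B, F, A, D, I, H, E, G, C, J]
After 7 (reverse(2, 5)): [B, F, H, I, D, A, E, G, C, J]
After 8 (swap(5, 4)): [B, F, H, I, A, D, E, G, C, J]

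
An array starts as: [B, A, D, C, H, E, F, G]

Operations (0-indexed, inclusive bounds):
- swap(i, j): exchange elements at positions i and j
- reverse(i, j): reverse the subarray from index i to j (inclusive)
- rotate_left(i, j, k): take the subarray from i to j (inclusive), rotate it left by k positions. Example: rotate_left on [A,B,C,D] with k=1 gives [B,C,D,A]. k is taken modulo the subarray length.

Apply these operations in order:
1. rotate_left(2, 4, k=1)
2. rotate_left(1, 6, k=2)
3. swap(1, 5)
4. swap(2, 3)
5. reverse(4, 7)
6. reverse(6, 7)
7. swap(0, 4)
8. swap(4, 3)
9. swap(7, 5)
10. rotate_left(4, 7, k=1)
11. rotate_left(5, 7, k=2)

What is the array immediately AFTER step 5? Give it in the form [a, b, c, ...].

After 1 (rotate_left(2, 4, k=1)): [B, A, C, H, D, E, F, G]
After 2 (rotate_left(1, 6, k=2)): [B, H, D, E, F, A, C, G]
After 3 (swap(1, 5)): [B, A, D, E, F, H, C, G]
After 4 (swap(2, 3)): [B, A, E, D, F, H, C, G]
After 5 (reverse(4, 7)): [B, A, E, D, G, C, H, F]

Answer: [B, A, E, D, G, C, H, F]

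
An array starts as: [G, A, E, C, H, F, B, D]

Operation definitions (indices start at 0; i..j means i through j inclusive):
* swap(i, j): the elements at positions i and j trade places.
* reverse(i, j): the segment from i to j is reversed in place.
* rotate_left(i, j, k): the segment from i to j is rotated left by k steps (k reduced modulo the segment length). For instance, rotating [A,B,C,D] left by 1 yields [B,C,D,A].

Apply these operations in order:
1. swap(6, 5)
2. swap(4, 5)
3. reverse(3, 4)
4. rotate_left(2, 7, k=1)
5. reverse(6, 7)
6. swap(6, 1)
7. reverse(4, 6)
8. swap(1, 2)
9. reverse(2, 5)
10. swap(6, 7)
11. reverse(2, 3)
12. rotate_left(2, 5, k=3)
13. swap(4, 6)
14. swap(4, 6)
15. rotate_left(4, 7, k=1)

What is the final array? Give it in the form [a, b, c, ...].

After 1 (swap(6, 5)): [G, A, E, C, H, B, F, D]
After 2 (swap(4, 5)): [G, A, E, C, B, H, F, D]
After 3 (reverse(3, 4)): [G, A, E, B, C, H, F, D]
After 4 (rotate_left(2, 7, k=1)): [G, A, B, C, H, F, D, E]
After 5 (reverse(6, 7)): [G, A, B, C, H, F, E, D]
After 6 (swap(6, 1)): [G, E, B, C, H, F, A, D]
After 7 (reverse(4, 6)): [G, E, B, C, A, F, H, D]
After 8 (swap(1, 2)): [G, B, E, C, A, F, H, D]
After 9 (reverse(2, 5)): [G, B, F, A, C, E, H, D]
After 10 (swap(6, 7)): [G, B, F, A, C, E, D, H]
After 11 (reverse(2, 3)): [G, B, A, F, C, E, D, H]
After 12 (rotate_left(2, 5, k=3)): [G, B, E, A, F, C, D, H]
After 13 (swap(4, 6)): [G, B, E, A, D, C, F, H]
After 14 (swap(4, 6)): [G, B, E, A, F, C, D, H]
After 15 (rotate_left(4, 7, k=1)): [G, B, E, A, C, D, H, F]

Answer: [G, B, E, A, C, D, H, F]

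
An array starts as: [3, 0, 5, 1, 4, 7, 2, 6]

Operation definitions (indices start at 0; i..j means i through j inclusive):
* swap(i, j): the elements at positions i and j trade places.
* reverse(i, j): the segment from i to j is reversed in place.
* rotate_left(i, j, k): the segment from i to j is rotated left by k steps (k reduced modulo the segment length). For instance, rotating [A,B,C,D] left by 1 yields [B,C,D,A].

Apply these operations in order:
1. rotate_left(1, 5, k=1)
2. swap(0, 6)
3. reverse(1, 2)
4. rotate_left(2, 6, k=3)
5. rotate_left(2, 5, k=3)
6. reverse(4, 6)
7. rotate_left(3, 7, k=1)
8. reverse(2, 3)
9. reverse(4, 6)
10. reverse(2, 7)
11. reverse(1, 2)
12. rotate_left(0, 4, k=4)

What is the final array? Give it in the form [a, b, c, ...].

Answer: [3, 2, 0, 1, 5, 6, 4, 7]

Derivation:
After 1 (rotate_left(1, 5, k=1)): [3, 5, 1, 4, 7, 0, 2, 6]
After 2 (swap(0, 6)): [2, 5, 1, 4, 7, 0, 3, 6]
After 3 (reverse(1, 2)): [2, 1, 5, 4, 7, 0, 3, 6]
After 4 (rotate_left(2, 6, k=3)): [2, 1, 0, 3, 5, 4, 7, 6]
After 5 (rotate_left(2, 5, k=3)): [2, 1, 4, 0, 3, 5, 7, 6]
After 6 (reverse(4, 6)): [2, 1, 4, 0, 7, 5, 3, 6]
After 7 (rotate_left(3, 7, k=1)): [2, 1, 4, 7, 5, 3, 6, 0]
After 8 (reverse(2, 3)): [2, 1, 7, 4, 5, 3, 6, 0]
After 9 (reverse(4, 6)): [2, 1, 7, 4, 6, 3, 5, 0]
After 10 (reverse(2, 7)): [2, 1, 0, 5, 3, 6, 4, 7]
After 11 (reverse(1, 2)): [2, 0, 1, 5, 3, 6, 4, 7]
After 12 (rotate_left(0, 4, k=4)): [3, 2, 0, 1, 5, 6, 4, 7]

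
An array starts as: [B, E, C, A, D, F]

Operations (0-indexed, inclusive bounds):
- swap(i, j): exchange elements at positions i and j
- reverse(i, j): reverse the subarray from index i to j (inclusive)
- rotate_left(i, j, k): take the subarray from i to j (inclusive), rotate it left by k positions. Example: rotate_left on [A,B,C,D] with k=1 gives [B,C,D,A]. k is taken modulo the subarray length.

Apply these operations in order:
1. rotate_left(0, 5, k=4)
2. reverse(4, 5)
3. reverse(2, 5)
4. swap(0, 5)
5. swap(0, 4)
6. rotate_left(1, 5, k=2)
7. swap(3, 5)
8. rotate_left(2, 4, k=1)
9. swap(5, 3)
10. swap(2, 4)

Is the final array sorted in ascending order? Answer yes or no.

Answer: no

Derivation:
After 1 (rotate_left(0, 5, k=4)): [D, F, B, E, C, A]
After 2 (reverse(4, 5)): [D, F, B, E, A, C]
After 3 (reverse(2, 5)): [D, F, C, A, E, B]
After 4 (swap(0, 5)): [B, F, C, A, E, D]
After 5 (swap(0, 4)): [E, F, C, A, B, D]
After 6 (rotate_left(1, 5, k=2)): [E, A, B, D, F, C]
After 7 (swap(3, 5)): [E, A, B, C, F, D]
After 8 (rotate_left(2, 4, k=1)): [E, A, C, F, B, D]
After 9 (swap(5, 3)): [E, A, C, D, B, F]
After 10 (swap(2, 4)): [E, A, B, D, C, F]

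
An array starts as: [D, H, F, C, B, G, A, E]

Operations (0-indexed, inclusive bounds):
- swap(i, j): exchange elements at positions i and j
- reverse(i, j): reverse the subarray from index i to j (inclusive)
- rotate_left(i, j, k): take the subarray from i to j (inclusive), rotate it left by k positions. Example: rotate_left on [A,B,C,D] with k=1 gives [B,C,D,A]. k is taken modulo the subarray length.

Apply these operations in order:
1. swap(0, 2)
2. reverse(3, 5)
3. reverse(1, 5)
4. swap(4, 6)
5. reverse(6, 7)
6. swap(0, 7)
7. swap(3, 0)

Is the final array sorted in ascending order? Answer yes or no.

After 1 (swap(0, 2)): [F, H, D, C, B, G, A, E]
After 2 (reverse(3, 5)): [F, H, D, G, B, C, A, E]
After 3 (reverse(1, 5)): [F, C, B, G, D, H, A, E]
After 4 (swap(4, 6)): [F, C, B, G, A, H, D, E]
After 5 (reverse(6, 7)): [F, C, B, G, A, H, E, D]
After 6 (swap(0, 7)): [D, C, B, G, A, H, E, F]
After 7 (swap(3, 0)): [G, C, B, D, A, H, E, F]

Answer: no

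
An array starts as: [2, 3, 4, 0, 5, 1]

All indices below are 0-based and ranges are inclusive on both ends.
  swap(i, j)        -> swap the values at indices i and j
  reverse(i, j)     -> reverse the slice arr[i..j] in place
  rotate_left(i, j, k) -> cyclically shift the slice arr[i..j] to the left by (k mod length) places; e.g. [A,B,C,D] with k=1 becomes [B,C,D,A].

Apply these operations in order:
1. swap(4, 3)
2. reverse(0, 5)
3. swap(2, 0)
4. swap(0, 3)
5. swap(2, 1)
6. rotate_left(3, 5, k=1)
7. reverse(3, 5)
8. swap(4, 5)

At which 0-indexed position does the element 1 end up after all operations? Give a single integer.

Answer: 1

Derivation:
After 1 (swap(4, 3)): [2, 3, 4, 5, 0, 1]
After 2 (reverse(0, 5)): [1, 0, 5, 4, 3, 2]
After 3 (swap(2, 0)): [5, 0, 1, 4, 3, 2]
After 4 (swap(0, 3)): [4, 0, 1, 5, 3, 2]
After 5 (swap(2, 1)): [4, 1, 0, 5, 3, 2]
After 6 (rotate_left(3, 5, k=1)): [4, 1, 0, 3, 2, 5]
After 7 (reverse(3, 5)): [4, 1, 0, 5, 2, 3]
After 8 (swap(4, 5)): [4, 1, 0, 5, 3, 2]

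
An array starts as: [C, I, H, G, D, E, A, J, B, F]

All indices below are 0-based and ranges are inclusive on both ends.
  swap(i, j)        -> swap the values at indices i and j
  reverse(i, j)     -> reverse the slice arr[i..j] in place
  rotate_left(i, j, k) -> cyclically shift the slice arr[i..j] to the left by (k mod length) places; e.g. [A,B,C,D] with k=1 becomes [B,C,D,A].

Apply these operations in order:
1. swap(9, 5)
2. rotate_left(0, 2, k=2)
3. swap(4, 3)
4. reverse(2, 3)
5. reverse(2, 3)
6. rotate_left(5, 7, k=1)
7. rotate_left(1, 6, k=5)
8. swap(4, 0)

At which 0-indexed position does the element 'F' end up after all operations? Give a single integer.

After 1 (swap(9, 5)): [C, I, H, G, D, F, A, J, B, E]
After 2 (rotate_left(0, 2, k=2)): [H, C, I, G, D, F, A, J, B, E]
After 3 (swap(4, 3)): [H, C, I, D, G, F, A, J, B, E]
After 4 (reverse(2, 3)): [H, C, D, I, G, F, A, J, B, E]
After 5 (reverse(2, 3)): [H, C, I, D, G, F, A, J, B, E]
After 6 (rotate_left(5, 7, k=1)): [H, C, I, D, G, A, J, F, B, E]
After 7 (rotate_left(1, 6, k=5)): [H, J, C, I, D, G, A, F, B, E]
After 8 (swap(4, 0)): [D, J, C, I, H, G, A, F, B, E]

Answer: 7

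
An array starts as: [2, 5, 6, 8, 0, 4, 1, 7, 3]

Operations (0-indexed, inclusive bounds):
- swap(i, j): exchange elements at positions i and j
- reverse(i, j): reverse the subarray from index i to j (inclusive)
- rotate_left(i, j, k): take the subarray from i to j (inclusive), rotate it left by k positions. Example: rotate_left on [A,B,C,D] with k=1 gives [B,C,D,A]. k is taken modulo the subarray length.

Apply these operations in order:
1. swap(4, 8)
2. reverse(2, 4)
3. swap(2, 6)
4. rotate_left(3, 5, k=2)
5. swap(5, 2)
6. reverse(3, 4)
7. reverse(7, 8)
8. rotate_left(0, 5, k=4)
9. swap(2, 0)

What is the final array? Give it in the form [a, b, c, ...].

After 1 (swap(4, 8)): [2, 5, 6, 8, 3, 4, 1, 7, 0]
After 2 (reverse(2, 4)): [2, 5, 3, 8, 6, 4, 1, 7, 0]
After 3 (swap(2, 6)): [2, 5, 1, 8, 6, 4, 3, 7, 0]
After 4 (rotate_left(3, 5, k=2)): [2, 5, 1, 4, 8, 6, 3, 7, 0]
After 5 (swap(5, 2)): [2, 5, 6, 4, 8, 1, 3, 7, 0]
After 6 (reverse(3, 4)): [2, 5, 6, 8, 4, 1, 3, 7, 0]
After 7 (reverse(7, 8)): [2, 5, 6, 8, 4, 1, 3, 0, 7]
After 8 (rotate_left(0, 5, k=4)): [4, 1, 2, 5, 6, 8, 3, 0, 7]
After 9 (swap(2, 0)): [2, 1, 4, 5, 6, 8, 3, 0, 7]

Answer: [2, 1, 4, 5, 6, 8, 3, 0, 7]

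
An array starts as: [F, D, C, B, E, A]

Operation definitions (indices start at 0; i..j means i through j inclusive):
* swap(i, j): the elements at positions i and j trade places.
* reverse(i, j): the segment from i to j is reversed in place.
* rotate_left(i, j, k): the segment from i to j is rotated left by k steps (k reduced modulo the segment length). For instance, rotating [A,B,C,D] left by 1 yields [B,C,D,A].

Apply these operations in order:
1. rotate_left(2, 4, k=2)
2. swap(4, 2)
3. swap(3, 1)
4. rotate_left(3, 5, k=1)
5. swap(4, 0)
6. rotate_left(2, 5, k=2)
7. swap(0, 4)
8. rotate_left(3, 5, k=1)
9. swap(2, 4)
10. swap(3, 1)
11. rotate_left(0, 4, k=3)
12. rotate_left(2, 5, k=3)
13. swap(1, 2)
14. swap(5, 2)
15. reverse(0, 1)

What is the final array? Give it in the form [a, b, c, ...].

Answer: [D, C, E, B, A, F]

Derivation:
After 1 (rotate_left(2, 4, k=2)): [F, D, E, C, B, A]
After 2 (swap(4, 2)): [F, D, B, C, E, A]
After 3 (swap(3, 1)): [F, C, B, D, E, A]
After 4 (rotate_left(3, 5, k=1)): [F, C, B, E, A, D]
After 5 (swap(4, 0)): [A, C, B, E, F, D]
After 6 (rotate_left(2, 5, k=2)): [A, C, F, D, B, E]
After 7 (swap(0, 4)): [B, C, F, D, A, E]
After 8 (rotate_left(3, 5, k=1)): [B, C, F, A, E, D]
After 9 (swap(2, 4)): [B, C, E, A, F, D]
After 10 (swap(3, 1)): [B, A, E, C, F, D]
After 11 (rotate_left(0, 4, k=3)): [C, F, B, A, E, D]
After 12 (rotate_left(2, 5, k=3)): [C, F, D, B, A, E]
After 13 (swap(1, 2)): [C, D, F, B, A, E]
After 14 (swap(5, 2)): [C, D, E, B, A, F]
After 15 (reverse(0, 1)): [D, C, E, B, A, F]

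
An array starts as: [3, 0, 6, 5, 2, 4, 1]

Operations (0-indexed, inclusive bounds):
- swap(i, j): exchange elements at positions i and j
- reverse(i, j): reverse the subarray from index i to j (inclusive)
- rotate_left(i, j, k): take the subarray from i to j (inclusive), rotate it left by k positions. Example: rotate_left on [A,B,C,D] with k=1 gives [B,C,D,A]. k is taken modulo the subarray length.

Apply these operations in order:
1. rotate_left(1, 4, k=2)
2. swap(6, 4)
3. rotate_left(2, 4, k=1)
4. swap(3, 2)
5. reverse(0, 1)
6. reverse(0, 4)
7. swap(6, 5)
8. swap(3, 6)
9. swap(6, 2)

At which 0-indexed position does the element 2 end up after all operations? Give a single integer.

After 1 (rotate_left(1, 4, k=2)): [3, 5, 2, 0, 6, 4, 1]
After 2 (swap(6, 4)): [3, 5, 2, 0, 1, 4, 6]
After 3 (rotate_left(2, 4, k=1)): [3, 5, 0, 1, 2, 4, 6]
After 4 (swap(3, 2)): [3, 5, 1, 0, 2, 4, 6]
After 5 (reverse(0, 1)): [5, 3, 1, 0, 2, 4, 6]
After 6 (reverse(0, 4)): [2, 0, 1, 3, 5, 4, 6]
After 7 (swap(6, 5)): [2, 0, 1, 3, 5, 6, 4]
After 8 (swap(3, 6)): [2, 0, 1, 4, 5, 6, 3]
After 9 (swap(6, 2)): [2, 0, 3, 4, 5, 6, 1]

Answer: 0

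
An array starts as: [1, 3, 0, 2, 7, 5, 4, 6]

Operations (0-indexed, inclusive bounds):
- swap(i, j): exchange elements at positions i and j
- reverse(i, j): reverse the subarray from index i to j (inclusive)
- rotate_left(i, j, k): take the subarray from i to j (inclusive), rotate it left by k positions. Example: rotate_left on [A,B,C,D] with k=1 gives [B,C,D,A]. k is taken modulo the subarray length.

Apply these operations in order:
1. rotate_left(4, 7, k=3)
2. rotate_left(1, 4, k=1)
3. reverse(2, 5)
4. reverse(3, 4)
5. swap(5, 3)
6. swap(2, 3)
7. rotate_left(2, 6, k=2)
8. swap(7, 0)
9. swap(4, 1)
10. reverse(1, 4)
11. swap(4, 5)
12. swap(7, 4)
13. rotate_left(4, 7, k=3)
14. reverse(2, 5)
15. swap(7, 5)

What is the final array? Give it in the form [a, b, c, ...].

After 1 (rotate_left(4, 7, k=3)): [1, 3, 0, 2, 6, 7, 5, 4]
After 2 (rotate_left(1, 4, k=1)): [1, 0, 2, 6, 3, 7, 5, 4]
After 3 (reverse(2, 5)): [1, 0, 7, 3, 6, 2, 5, 4]
After 4 (reverse(3, 4)): [1, 0, 7, 6, 3, 2, 5, 4]
After 5 (swap(5, 3)): [1, 0, 7, 2, 3, 6, 5, 4]
After 6 (swap(2, 3)): [1, 0, 2, 7, 3, 6, 5, 4]
After 7 (rotate_left(2, 6, k=2)): [1, 0, 3, 6, 5, 2, 7, 4]
After 8 (swap(7, 0)): [4, 0, 3, 6, 5, 2, 7, 1]
After 9 (swap(4, 1)): [4, 5, 3, 6, 0, 2, 7, 1]
After 10 (reverse(1, 4)): [4, 0, 6, 3, 5, 2, 7, 1]
After 11 (swap(4, 5)): [4, 0, 6, 3, 2, 5, 7, 1]
After 12 (swap(7, 4)): [4, 0, 6, 3, 1, 5, 7, 2]
After 13 (rotate_left(4, 7, k=3)): [4, 0, 6, 3, 2, 1, 5, 7]
After 14 (reverse(2, 5)): [4, 0, 1, 2, 3, 6, 5, 7]
After 15 (swap(7, 5)): [4, 0, 1, 2, 3, 7, 5, 6]

Answer: [4, 0, 1, 2, 3, 7, 5, 6]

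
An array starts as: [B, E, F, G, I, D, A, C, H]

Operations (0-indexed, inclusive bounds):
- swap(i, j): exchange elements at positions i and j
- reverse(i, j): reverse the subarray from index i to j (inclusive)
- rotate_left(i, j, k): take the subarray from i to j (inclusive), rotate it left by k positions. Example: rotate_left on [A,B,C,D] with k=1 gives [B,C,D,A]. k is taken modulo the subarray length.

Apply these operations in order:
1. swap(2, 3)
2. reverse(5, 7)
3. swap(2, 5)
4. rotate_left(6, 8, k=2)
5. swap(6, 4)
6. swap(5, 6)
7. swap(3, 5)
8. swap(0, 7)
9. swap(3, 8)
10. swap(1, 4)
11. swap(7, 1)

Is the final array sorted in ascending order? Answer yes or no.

After 1 (swap(2, 3)): [B, E, G, F, I, D, A, C, H]
After 2 (reverse(5, 7)): [B, E, G, F, I, C, A, D, H]
After 3 (swap(2, 5)): [B, E, C, F, I, G, A, D, H]
After 4 (rotate_left(6, 8, k=2)): [B, E, C, F, I, G, H, A, D]
After 5 (swap(6, 4)): [B, E, C, F, H, G, I, A, D]
After 6 (swap(5, 6)): [B, E, C, F, H, I, G, A, D]
After 7 (swap(3, 5)): [B, E, C, I, H, F, G, A, D]
After 8 (swap(0, 7)): [A, E, C, I, H, F, G, B, D]
After 9 (swap(3, 8)): [A, E, C, D, H, F, G, B, I]
After 10 (swap(1, 4)): [A, H, C, D, E, F, G, B, I]
After 11 (swap(7, 1)): [A, B, C, D, E, F, G, H, I]

Answer: yes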